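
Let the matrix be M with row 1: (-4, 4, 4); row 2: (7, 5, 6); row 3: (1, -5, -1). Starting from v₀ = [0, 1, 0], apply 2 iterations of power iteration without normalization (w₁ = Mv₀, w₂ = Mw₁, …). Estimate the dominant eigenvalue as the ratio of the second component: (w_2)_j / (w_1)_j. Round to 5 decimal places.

w1 = Mv₀ = ((-4)·0 + 4·1 + 4·0; 7·0 + 5·1 + 6·0; 1·0 + (-5)·1 + (-1)·0) = (4, 5, -5)
w2 = Mw1 = ((-4)·4 + 4·5 + 4·(-5); 7·4 + 5·5 + 6·(-5); 1·4 + (-5)·5 + (-1)·(-5)) = (-16, 23, -16)
Ratio at component: 23 / 5 = 4.60000

4.60000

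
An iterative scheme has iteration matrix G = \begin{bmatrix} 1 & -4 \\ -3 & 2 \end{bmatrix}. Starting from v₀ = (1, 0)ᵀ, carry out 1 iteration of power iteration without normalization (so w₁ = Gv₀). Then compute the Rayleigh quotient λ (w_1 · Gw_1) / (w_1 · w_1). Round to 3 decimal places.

λ ≈ 4.000

w1 = Gv₀ = (1, -3)
Gw1 = (13, -9)
w1·Gw1 = 1·13 + (-3)·(-9) = 40; w1·w1 = 1·1 + (-3)·(-3) = 10
λ ≈ 40/10 = 4.000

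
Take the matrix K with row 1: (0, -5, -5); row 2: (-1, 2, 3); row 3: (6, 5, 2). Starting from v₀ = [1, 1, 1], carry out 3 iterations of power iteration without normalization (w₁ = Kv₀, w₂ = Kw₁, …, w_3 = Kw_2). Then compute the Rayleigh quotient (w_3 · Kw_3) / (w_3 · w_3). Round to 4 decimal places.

0.8635

w1 = Kv₀ = (0·1 + (-5)·1 + (-5)·1; (-1)·1 + 2·1 + 3·1; 6·1 + 5·1 + 2·1) = (-10, 4, 13)
w2 = Kw1 = (0·(-10) + (-5)·4 + (-5)·13; (-1)·(-10) + 2·4 + 3·13; 6·(-10) + 5·4 + 2·13) = (-85, 57, -14)
w3 = Kw2 = (-215, 157, -253)
Kw3 = (480, -230, -1011)
w3·Kw3 = (-215)·480 + 157·(-230) + (-253)·(-1011) = 116473; w3·w3 = (-215)·(-215) + 157·157 + (-253)·(-253) = 134883
λ ≈ 116473/134883 = 0.8635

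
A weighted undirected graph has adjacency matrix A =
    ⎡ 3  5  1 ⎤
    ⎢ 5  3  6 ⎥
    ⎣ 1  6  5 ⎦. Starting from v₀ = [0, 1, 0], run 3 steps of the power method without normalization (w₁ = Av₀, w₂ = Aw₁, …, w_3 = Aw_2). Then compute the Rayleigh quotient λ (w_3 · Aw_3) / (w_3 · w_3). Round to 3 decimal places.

11.984

w1 = Av₀ = (3·0 + 5·1 + 1·0; 5·0 + 3·1 + 6·0; 1·0 + 6·1 + 5·0) = (5, 3, 6)
w2 = Aw1 = (3·5 + 5·3 + 1·6; 5·5 + 3·3 + 6·6; 1·5 + 6·3 + 5·6) = (36, 70, 53)
w3 = Aw2 = (511, 708, 721)
Aw3 = (5794, 9005, 8364)
w3·Aw3 = 511·5794 + 708·9005 + 721·8364 = 15366718; w3·w3 = 511·511 + 708·708 + 721·721 = 1282226
λ ≈ 15366718/1282226 = 11.984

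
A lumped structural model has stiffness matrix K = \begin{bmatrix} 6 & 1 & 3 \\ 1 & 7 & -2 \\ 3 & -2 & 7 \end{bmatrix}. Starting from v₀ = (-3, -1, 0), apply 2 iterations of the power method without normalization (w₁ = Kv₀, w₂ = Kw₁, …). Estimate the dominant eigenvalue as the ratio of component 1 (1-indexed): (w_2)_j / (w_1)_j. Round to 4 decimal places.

w1 = Kv₀ = (6·(-3) + 1·(-1) + 3·0; 1·(-3) + 7·(-1) + (-2)·0; 3·(-3) + (-2)·(-1) + 7·0) = (-19, -10, -7)
w2 = Kw1 = (6·(-19) + 1·(-10) + 3·(-7); 1·(-19) + 7·(-10) + (-2)·(-7); 3·(-19) + (-2)·(-10) + 7·(-7)) = (-145, -75, -86)
Ratio at component: -145 / -19 = 7.6316

λ ≈ 7.6316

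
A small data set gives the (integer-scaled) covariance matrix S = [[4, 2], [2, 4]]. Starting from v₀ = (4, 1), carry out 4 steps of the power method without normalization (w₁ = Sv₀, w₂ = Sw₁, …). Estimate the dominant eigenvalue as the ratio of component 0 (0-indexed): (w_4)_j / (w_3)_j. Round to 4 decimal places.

λ ≈ 5.9130

w1 = Sv₀ = (18, 12)
w2 = Sw1 = (96, 84)
w3 = Sw2 = (552, 528)
w4 = Sw3 = (3264, 3216)
Ratio at component: 3264 / 552 = 5.9130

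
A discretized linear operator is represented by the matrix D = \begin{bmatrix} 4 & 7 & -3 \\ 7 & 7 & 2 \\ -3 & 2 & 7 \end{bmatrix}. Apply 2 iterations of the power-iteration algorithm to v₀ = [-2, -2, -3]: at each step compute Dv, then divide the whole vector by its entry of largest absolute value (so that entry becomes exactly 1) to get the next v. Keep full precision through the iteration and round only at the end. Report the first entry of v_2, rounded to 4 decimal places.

0.6349

Dv0 = (-13.00000, -34.00000, -19.00000); divide by -34.00000 → v1 = (0.38235, 1.00000, 0.55882)
Dv1 = (6.85294, 10.79412, 4.76471); divide by 10.79412 → v2 = (0.63488, 1.00000, 0.44142)
Requested entry of v2: -233/-367 = 0.6349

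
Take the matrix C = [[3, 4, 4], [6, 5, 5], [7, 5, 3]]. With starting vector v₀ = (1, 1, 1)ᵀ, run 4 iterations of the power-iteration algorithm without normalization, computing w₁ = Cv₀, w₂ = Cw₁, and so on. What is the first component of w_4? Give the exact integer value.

29957

w1 = Cv₀ = (3·1 + 4·1 + 4·1; 6·1 + 5·1 + 5·1; 7·1 + 5·1 + 3·1) = (11, 16, 15)
w2 = Cw1 = (3·11 + 4·16 + 4·15; 6·11 + 5·16 + 5·15; 7·11 + 5·16 + 3·15) = (157, 221, 202)
w3 = Cw2 = (2163, 3057, 2810)
w4 = Cw3 = (29957, 42313, 38856)
The requested component of w4 is 29957.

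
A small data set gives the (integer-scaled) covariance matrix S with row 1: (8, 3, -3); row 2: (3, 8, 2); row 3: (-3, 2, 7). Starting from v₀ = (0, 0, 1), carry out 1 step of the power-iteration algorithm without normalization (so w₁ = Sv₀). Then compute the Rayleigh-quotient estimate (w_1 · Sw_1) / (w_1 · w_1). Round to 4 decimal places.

λ ≈ 9.5645

w1 = Sv₀ = (8·0 + 3·0 + (-3)·1; 3·0 + 8·0 + 2·1; (-3)·0 + 2·0 + 7·1) = (-3, 2, 7)
Sw1 = (-39, 21, 62)
w1·Sw1 = (-3)·(-39) + 2·21 + 7·62 = 593; w1·w1 = (-3)·(-3) + 2·2 + 7·7 = 62
λ ≈ 593/62 = 9.5645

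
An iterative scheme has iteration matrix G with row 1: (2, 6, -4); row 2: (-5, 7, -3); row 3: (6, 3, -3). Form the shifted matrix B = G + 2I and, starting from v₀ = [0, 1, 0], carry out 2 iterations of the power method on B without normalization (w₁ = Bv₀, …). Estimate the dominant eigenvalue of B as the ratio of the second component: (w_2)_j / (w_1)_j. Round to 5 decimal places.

B = G + 2I has rows (4, 6, -4); (-5, 9, -3); (6, 3, -1)
w1 = Bv₀ = (4·0 + 6·1 + (-4)·0; (-5)·0 + 9·1 + (-3)·0; 6·0 + 3·1 + (-1)·0) = (6, 9, 3)
w2 = Bw1 = (4·6 + 6·9 + (-4)·3; (-5)·6 + 9·9 + (-3)·3; 6·6 + 3·9 + (-1)·3) = (66, 42, 60)
Ratio: 42/9 = 4.66667

4.66667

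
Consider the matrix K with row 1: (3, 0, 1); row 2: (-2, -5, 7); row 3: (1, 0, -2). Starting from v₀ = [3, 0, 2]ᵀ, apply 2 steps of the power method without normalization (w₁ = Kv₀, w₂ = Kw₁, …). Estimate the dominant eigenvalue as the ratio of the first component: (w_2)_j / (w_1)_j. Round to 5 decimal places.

w1 = Kv₀ = (3·3 + 0·0 + 1·2; (-2)·3 + (-5)·0 + 7·2; 1·3 + 0·0 + (-2)·2) = (11, 8, -1)
w2 = Kw1 = (3·11 + 0·8 + 1·(-1); (-2)·11 + (-5)·8 + 7·(-1); 1·11 + 0·8 + (-2)·(-1)) = (32, -69, 13)
Ratio at component: 32 / 11 = 2.90909

2.90909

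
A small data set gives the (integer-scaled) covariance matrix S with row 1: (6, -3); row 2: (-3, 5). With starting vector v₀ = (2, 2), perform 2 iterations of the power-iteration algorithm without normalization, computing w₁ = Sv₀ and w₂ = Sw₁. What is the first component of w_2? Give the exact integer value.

w1 = Sv₀ = (6·2 + (-3)·2; (-3)·2 + 5·2) = (6, 4)
w2 = Sw1 = (6·6 + (-3)·4; (-3)·6 + 5·4) = (24, 2)
The requested component of w2 is 24.

24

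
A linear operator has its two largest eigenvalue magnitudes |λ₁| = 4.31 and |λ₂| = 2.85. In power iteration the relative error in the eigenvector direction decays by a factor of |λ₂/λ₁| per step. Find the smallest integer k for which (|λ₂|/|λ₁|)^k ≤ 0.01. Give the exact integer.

|λ₂/λ₁| = 2.85/4.31 = 0.66125
Need k ≥ ln(0.01) / ln(0.66125) = -4.6052 / -0.4136 ≈ 11.134
Smallest integer k satisfying the bound: 12

12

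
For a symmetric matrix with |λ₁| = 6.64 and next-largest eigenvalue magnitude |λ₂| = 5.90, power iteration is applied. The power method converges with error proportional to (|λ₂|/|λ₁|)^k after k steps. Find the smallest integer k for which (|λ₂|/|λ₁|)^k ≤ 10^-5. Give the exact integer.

98

|λ₂/λ₁| = 5.90/6.64 = 0.88855
Need k ≥ ln(10^-5) / ln(0.88855) = -11.5129 / -0.1182 ≈ 97.435
Smallest integer k satisfying the bound: 98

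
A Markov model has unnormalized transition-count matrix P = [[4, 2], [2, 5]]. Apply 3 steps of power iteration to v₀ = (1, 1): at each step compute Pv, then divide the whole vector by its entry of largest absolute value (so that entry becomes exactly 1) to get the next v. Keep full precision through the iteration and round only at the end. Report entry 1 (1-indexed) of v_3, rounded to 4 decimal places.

Pv0 = (6.00000, 7.00000); divide by 7.00000 → v1 = (0.85714, 1.00000)
Pv1 = (5.42857, 6.71429); divide by 6.71429 → v2 = (0.80851, 1.00000)
Pv2 = (5.23404, 6.61702); divide by 6.61702 → v3 = (0.79100, 1.00000)
Requested entry of v3: 246/311 = 0.7910

0.7910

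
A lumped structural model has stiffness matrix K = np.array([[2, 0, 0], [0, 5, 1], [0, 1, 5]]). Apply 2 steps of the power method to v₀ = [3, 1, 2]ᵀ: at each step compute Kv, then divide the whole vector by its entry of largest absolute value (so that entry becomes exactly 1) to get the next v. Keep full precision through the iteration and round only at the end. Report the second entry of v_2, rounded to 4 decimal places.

Kv0 = (6.00000, 7.00000, 11.00000); divide by 11.00000 → v1 = (0.54545, 0.63636, 1.00000)
Kv1 = (1.09091, 4.18182, 5.63636); divide by 5.63636 → v2 = (0.19355, 0.74194, 1.00000)
Requested entry of v2: 46/62 = 0.7419

0.7419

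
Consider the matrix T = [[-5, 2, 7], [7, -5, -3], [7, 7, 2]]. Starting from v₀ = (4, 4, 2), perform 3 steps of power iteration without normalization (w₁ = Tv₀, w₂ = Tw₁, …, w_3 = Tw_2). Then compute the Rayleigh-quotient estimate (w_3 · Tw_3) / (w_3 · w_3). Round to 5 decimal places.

-6.57217

w1 = Tv₀ = (2, 2, 60)
w2 = Tw1 = (414, -176, 148)
w3 = Tw2 = (-1386, 3334, 1962)
Tw3 = (27332, -32258, 17560)
w3·Tw3 = (-1386)·27332 + 3334·(-32258) + 1962·17560 = -110977604; w3·w3 = (-1386)·(-1386) + 3334·3334 + 1962·1962 = 16885996
λ ≈ -110977604/16885996 = -6.57217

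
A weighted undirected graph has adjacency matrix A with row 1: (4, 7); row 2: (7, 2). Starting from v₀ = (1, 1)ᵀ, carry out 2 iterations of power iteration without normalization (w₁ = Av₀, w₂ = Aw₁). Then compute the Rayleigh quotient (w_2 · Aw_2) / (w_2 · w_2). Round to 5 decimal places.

w1 = Av₀ = (4·1 + 7·1; 7·1 + 2·1) = (11, 9)
w2 = Aw1 = (4·11 + 7·9; 7·11 + 2·9) = (107, 95)
Aw2 = (1093, 939)
w2·Aw2 = 107·1093 + 95·939 = 206156; w2·w2 = 107·107 + 95·95 = 20474
λ ≈ 206156/20474 = 10.06916

λ ≈ 10.06916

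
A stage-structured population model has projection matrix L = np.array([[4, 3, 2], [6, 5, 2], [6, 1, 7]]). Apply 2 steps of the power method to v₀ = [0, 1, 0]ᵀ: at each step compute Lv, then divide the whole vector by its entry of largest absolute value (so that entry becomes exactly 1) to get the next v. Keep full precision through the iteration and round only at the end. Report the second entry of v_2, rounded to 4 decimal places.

Lv0 = (3.00000, 5.00000, 1.00000); divide by 5.00000 → v1 = (0.60000, 1.00000, 0.20000)
Lv1 = (5.80000, 9.00000, 6.00000); divide by 9.00000 → v2 = (0.64444, 1.00000, 0.66667)
Requested entry of v2: 45/45 = 1.0000

1.0000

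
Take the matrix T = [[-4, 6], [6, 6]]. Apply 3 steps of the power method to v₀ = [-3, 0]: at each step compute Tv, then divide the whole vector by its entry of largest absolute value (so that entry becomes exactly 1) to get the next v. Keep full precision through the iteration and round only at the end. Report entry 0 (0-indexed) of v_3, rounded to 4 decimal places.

-0.3542

Tv0 = (12.00000, -18.00000); divide by -18.00000 → v1 = (-0.66667, 1.00000)
Tv1 = (8.66667, 2.00000); divide by 8.66667 → v2 = (1.00000, 0.23077)
Tv2 = (-2.61538, 7.38462); divide by 7.38462 → v3 = (-0.35417, 1.00000)
Requested entry of v3: 408/-1152 = -0.3542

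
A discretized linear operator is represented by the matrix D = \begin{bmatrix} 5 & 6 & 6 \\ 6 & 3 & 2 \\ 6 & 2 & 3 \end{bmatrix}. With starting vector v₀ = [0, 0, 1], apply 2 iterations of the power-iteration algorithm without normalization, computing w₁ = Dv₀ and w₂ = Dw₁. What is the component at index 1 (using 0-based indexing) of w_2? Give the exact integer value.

48

w1 = Dv₀ = (6, 2, 3)
w2 = Dw1 = (60, 48, 49)
The requested component of w2 is 48.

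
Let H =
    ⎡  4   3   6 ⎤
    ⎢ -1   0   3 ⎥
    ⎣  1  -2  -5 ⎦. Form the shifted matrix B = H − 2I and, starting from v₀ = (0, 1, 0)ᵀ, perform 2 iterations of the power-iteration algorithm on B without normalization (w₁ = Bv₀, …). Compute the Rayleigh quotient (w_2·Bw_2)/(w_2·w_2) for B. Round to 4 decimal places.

μ ≈ -7.5377

B = H − 2I has rows (2, 3, 6); (-1, -2, 3); (1, -2, -7)
w1 = Bv₀ = (2·0 + 3·1 + 6·0; (-1)·0 + (-2)·1 + 3·0; 1·0 + (-2)·1 + (-7)·0) = (3, -2, -2)
w2 = Bw1 = (2·3 + 3·(-2) + 6·(-2); (-1)·3 + (-2)·(-2) + 3·(-2); 1·3 + (-2)·(-2) + (-7)·(-2)) = (-12, -5, 21)
Bw2 = (87, 85, -149)
w2·Bw2 = -4598; w2·w2 = 610; μ ≈ -4598/610 = -7.5377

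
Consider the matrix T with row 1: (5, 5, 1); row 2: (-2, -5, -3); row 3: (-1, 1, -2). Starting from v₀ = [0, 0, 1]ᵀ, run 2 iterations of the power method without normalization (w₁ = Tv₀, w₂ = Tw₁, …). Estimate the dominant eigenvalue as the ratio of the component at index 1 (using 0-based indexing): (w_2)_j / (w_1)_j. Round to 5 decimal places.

λ ≈ -6.33333

w1 = Tv₀ = (1, -3, -2)
w2 = Tw1 = (-12, 19, 0)
Ratio at component: 19 / -3 = -6.33333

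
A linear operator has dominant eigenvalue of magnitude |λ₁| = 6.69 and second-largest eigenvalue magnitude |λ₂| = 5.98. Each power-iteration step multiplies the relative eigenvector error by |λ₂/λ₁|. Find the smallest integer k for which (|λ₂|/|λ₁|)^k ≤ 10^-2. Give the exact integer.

42

|λ₂/λ₁| = 5.98/6.69 = 0.89387
Need k ≥ ln(10^-2) / ln(0.89387) = -4.6052 / -0.1122 ≈ 41.047
Smallest integer k satisfying the bound: 42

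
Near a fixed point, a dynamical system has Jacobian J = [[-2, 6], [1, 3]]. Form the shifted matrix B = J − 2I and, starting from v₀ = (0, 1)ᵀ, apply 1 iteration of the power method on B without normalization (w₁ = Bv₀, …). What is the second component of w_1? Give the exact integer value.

B = J − 2I has rows (-4, 6); (1, 1)
w1 = Bv₀ = (6, 1)
Requested component of w1: 1

1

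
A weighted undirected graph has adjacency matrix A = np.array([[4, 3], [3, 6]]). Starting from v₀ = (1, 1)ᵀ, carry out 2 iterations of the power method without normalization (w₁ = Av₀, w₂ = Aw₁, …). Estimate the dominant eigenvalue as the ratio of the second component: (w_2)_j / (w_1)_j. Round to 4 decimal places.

8.3333

w1 = Av₀ = (4·1 + 3·1; 3·1 + 6·1) = (7, 9)
w2 = Aw1 = (4·7 + 3·9; 3·7 + 6·9) = (55, 75)
Ratio at component: 75 / 9 = 8.3333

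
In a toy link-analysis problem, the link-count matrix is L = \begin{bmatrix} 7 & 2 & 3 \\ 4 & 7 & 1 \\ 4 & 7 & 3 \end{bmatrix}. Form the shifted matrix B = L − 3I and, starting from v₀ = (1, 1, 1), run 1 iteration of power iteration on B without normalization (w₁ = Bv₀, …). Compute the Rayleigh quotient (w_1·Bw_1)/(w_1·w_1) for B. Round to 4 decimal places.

B = L − 3I has rows (4, 2, 3); (4, 4, 1); (4, 7, 0)
w1 = Bv₀ = (9, 9, 11)
Bw1 = (87, 83, 99)
w1·Bw1 = 2619; w1·w1 = 283; μ ≈ 2619/283 = 9.2544

μ ≈ 9.2544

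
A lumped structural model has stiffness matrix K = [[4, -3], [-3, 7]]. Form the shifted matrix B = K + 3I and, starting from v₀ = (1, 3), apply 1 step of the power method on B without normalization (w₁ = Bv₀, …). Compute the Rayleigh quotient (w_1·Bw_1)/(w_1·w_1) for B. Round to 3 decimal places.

μ ≈ 10.426

B = K + 3I has rows (7, -3); (-3, 10)
w1 = Bv₀ = (7·1 + (-3)·3; (-3)·1 + 10·3) = (-2, 27)
Bw1 = (-95, 276)
w1·Bw1 = 7642; w1·w1 = 733; μ ≈ 7642/733 = 10.426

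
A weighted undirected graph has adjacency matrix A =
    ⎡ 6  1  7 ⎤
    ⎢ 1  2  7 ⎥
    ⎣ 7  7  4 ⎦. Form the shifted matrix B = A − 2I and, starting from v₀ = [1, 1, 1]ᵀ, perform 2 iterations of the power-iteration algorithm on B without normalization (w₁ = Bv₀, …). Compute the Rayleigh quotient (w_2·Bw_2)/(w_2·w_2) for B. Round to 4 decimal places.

12.5282

B = A − 2I has rows (4, 1, 7); (1, 0, 7); (7, 7, 2)
w1 = Bv₀ = (4·1 + 1·1 + 7·1; 1·1 + 0·1 + 7·1; 7·1 + 7·1 + 2·1) = (12, 8, 16)
w2 = Bw1 = (4·12 + 1·8 + 7·16; 1·12 + 0·8 + 7·16; 7·12 + 7·8 + 2·16) = (168, 124, 172)
Bw2 = (2000, 1372, 2388)
w2·Bw2 = 916864; w2·w2 = 73184; μ ≈ 916864/73184 = 12.5282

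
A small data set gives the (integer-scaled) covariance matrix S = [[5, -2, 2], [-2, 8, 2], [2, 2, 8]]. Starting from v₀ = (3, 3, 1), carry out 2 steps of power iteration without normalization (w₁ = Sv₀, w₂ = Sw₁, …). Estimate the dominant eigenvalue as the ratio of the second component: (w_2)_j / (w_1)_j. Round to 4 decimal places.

w1 = Sv₀ = (5·3 + (-2)·3 + 2·1; (-2)·3 + 8·3 + 2·1; 2·3 + 2·3 + 8·1) = (11, 20, 20)
w2 = Sw1 = (5·11 + (-2)·20 + 2·20; (-2)·11 + 8·20 + 2·20; 2·11 + 2·20 + 8·20) = (55, 178, 222)
Ratio at component: 178 / 20 = 8.9000

8.9000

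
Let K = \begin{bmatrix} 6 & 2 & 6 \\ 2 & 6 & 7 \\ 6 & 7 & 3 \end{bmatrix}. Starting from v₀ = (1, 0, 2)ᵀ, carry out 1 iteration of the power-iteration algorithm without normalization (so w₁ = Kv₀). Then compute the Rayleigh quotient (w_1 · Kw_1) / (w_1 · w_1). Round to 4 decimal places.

λ ≈ 14.2873

w1 = Kv₀ = (18, 16, 12)
Kw1 = (212, 216, 256)
w1·Kw1 = 18·212 + 16·216 + 12·256 = 10344; w1·w1 = 18·18 + 16·16 + 12·12 = 724
λ ≈ 10344/724 = 14.2873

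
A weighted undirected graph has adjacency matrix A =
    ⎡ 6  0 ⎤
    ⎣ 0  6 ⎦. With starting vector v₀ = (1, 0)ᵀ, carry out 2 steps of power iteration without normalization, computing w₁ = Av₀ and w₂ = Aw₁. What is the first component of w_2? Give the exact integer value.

w1 = Av₀ = (6·1 + 0·0; 0·1 + 6·0) = (6, 0)
w2 = Aw1 = (6·6 + 0·0; 0·6 + 6·0) = (36, 0)
The requested component of w2 is 36.

36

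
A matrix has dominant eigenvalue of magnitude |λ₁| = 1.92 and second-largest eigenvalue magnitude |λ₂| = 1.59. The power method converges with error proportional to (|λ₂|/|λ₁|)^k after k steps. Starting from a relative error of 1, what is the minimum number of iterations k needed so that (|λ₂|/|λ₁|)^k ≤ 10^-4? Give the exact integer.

49

|λ₂/λ₁| = 1.59/1.92 = 0.82813
Need k ≥ ln(10^-4) / ln(0.82813) = -9.2103 / -0.1886 ≈ 48.838
Smallest integer k satisfying the bound: 49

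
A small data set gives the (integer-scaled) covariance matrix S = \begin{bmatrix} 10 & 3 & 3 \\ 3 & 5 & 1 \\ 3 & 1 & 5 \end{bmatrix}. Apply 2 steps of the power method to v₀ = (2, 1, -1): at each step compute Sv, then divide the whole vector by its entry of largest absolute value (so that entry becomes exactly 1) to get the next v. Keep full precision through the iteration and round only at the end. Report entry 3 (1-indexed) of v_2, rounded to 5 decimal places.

Sv0 = (20.000000, 10.000000, 2.000000); divide by 20.000000 → v1 = (1.000000, 0.500000, 0.100000)
Sv1 = (11.800000, 5.600000, 4.000000); divide by 11.800000 → v2 = (1.000000, 0.474576, 0.338983)
Requested entry of v2: 80/236 = 0.33898

0.33898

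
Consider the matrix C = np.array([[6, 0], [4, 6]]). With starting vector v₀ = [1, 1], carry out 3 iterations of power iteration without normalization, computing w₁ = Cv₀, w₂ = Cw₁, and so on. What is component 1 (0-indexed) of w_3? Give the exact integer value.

w1 = Cv₀ = (6, 10)
w2 = Cw1 = (36, 84)
w3 = Cw2 = (216, 648)
The requested component of w3 is 648.

648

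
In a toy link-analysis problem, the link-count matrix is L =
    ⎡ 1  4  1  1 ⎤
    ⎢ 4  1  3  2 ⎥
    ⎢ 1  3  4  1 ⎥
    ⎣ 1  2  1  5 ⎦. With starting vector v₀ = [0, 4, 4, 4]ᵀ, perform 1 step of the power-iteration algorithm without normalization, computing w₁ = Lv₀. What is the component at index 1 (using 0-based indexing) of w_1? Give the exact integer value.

24

w1 = Lv₀ = (1·0 + 4·4 + 1·4 + 1·4; 4·0 + 1·4 + 3·4 + 2·4; 1·0 + 3·4 + 4·4 + 1·4; 1·0 + 2·4 + 1·4 + 5·4) = (24, 24, 32, 32)
The requested component of w1 is 24.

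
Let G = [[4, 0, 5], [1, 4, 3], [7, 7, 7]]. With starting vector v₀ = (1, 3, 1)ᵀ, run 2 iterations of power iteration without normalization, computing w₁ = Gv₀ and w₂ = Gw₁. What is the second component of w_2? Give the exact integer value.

178

w1 = Gv₀ = (4·1 + 0·3 + 5·1; 1·1 + 4·3 + 3·1; 7·1 + 7·3 + 7·1) = (9, 16, 35)
w2 = Gw1 = (4·9 + 0·16 + 5·35; 1·9 + 4·16 + 3·35; 7·9 + 7·16 + 7·35) = (211, 178, 420)
The requested component of w2 is 178.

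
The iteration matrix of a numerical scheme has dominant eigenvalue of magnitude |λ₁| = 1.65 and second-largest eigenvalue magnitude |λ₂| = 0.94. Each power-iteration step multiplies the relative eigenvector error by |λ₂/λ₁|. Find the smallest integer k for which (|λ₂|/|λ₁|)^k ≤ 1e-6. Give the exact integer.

|λ₂/λ₁| = 0.94/1.65 = 0.56970
Need k ≥ ln(1e-6) / ln(0.56970) = -13.8155 / -0.5627 ≈ 24.554
Smallest integer k satisfying the bound: 25

25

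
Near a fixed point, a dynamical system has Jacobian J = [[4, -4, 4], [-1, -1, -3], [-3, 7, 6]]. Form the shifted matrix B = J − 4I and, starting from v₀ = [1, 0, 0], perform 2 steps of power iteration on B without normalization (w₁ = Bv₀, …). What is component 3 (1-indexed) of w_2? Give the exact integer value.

-13

B = J − 4I has rows (0, -4, 4); (-1, -5, -3); (-3, 7, 2)
w1 = Bv₀ = (0, -1, -3)
w2 = Bw1 = (-8, 14, -13)
Requested component of w2: -13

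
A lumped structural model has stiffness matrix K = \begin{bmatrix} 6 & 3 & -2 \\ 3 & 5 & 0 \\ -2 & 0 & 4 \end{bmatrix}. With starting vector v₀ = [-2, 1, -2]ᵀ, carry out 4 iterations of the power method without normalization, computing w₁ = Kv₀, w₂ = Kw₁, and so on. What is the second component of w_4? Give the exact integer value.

w1 = Kv₀ = (6·(-2) + 3·1 + (-2)·(-2); 3·(-2) + 5·1 + 0·(-2); (-2)·(-2) + 0·1 + 4·(-2)) = (-5, -1, -4)
w2 = Kw1 = (6·(-5) + 3·(-1) + (-2)·(-4); 3·(-5) + 5·(-1) + 0·(-4); (-2)·(-5) + 0·(-1) + 4·(-4)) = (-25, -20, -6)
w3 = Kw2 = (-198, -175, 26)
w4 = Kw3 = (-1765, -1469, 500)
The requested component of w4 is -1469.

-1469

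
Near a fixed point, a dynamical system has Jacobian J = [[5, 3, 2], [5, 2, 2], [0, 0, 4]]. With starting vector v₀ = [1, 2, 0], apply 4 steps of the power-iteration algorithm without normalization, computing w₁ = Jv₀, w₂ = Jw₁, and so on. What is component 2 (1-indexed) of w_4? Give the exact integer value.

w1 = Jv₀ = (5·1 + 3·2 + 2·0; 5·1 + 2·2 + 2·0; 0·1 + 0·2 + 4·0) = (11, 9, 0)
w2 = Jw1 = (5·11 + 3·9 + 2·0; 5·11 + 2·9 + 2·0; 0·11 + 0·9 + 4·0) = (82, 73, 0)
w3 = Jw2 = (629, 556, 0)
w4 = Jw3 = (4813, 4257, 0)
The requested component of w4 is 4257.

4257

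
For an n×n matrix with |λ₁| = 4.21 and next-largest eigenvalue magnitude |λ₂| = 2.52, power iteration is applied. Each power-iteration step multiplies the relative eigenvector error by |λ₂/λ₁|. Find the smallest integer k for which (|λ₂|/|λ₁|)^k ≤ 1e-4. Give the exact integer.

|λ₂/λ₁| = 2.52/4.21 = 0.59857
Need k ≥ ln(1e-4) / ln(0.59857) = -9.2103 / -0.5132 ≈ 17.947
Smallest integer k satisfying the bound: 18

18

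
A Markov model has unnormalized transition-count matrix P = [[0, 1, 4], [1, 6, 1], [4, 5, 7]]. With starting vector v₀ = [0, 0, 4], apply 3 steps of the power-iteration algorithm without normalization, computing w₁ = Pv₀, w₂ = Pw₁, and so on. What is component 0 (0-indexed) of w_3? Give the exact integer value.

1188

w1 = Pv₀ = (0·0 + 1·0 + 4·4; 1·0 + 6·0 + 1·4; 4·0 + 5·0 + 7·4) = (16, 4, 28)
w2 = Pw1 = (0·16 + 1·4 + 4·28; 1·16 + 6·4 + 1·28; 4·16 + 5·4 + 7·28) = (116, 68, 280)
w3 = Pw2 = (1188, 804, 2764)
The requested component of w3 is 1188.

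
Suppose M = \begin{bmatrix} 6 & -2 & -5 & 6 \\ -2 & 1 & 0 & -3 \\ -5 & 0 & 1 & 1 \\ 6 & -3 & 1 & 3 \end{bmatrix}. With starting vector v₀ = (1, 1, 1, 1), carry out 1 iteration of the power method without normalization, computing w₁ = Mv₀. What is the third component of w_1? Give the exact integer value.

-3

w1 = Mv₀ = (5, -4, -3, 7)
The requested component of w1 is -3.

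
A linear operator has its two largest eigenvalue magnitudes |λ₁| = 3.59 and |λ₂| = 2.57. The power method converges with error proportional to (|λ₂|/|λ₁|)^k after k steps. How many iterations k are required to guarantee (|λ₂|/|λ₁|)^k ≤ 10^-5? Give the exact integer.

35

|λ₂/λ₁| = 2.57/3.59 = 0.71588
Need k ≥ ln(10^-5) / ln(0.71588) = -11.5129 / -0.3342 ≈ 34.444
Smallest integer k satisfying the bound: 35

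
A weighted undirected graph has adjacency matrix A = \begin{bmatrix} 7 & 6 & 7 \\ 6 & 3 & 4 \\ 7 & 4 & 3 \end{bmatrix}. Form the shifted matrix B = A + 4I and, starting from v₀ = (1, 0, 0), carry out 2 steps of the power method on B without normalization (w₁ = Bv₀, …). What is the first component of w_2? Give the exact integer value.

206

B = A + 4I has rows (11, 6, 7); (6, 7, 4); (7, 4, 7)
w1 = Bv₀ = (11, 6, 7)
w2 = Bw1 = (206, 136, 150)
Requested component of w2: 206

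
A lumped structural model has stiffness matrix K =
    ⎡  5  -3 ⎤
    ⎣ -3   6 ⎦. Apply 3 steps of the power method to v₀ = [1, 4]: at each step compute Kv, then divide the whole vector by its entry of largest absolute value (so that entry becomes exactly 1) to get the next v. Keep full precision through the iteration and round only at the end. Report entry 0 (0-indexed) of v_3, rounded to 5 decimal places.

Kv0 = (-7.000000, 21.000000); divide by 21.000000 → v1 = (-0.333333, 1.000000)
Kv1 = (-4.666667, 7.000000); divide by 7.000000 → v2 = (-0.666667, 1.000000)
Kv2 = (-6.333333, 8.000000); divide by 8.000000 → v3 = (-0.791667, 1.000000)
Requested entry of v3: -931/1176 = -0.79167

-0.79167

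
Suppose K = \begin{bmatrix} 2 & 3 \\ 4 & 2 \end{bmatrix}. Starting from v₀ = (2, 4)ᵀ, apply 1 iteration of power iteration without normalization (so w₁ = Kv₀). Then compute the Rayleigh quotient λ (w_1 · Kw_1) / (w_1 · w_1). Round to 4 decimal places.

w1 = Kv₀ = (16, 16)
Kw1 = (80, 96)
w1·Kw1 = 16·80 + 16·96 = 2816; w1·w1 = 16·16 + 16·16 = 512
λ ≈ 2816/512 = 5.5000

λ ≈ 5.5000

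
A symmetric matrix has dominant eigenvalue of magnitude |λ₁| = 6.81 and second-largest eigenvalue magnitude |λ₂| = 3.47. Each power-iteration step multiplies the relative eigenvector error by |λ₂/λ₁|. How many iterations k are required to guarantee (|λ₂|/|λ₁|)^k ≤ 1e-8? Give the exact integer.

28

|λ₂/λ₁| = 3.47/6.81 = 0.50954
Need k ≥ ln(1e-8) / ln(0.50954) = -18.4207 / -0.6742 ≈ 27.321
Smallest integer k satisfying the bound: 28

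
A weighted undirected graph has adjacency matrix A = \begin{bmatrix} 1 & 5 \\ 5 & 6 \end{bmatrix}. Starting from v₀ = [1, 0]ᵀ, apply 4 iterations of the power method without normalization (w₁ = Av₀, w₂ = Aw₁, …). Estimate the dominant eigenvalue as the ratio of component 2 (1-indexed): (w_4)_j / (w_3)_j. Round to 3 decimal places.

w1 = Av₀ = (1, 5)
w2 = Aw1 = (26, 35)
w3 = Aw2 = (201, 340)
w4 = Aw3 = (1901, 3045)
Ratio at component: 3045 / 340 = 8.956

λ ≈ 8.956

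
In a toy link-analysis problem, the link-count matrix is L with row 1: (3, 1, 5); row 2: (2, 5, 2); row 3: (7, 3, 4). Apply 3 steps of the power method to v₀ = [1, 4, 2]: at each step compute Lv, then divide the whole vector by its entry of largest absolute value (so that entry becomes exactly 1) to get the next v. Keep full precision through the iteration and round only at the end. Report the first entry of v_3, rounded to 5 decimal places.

Lv0 = (17.000000, 26.000000, 27.000000); divide by 27.000000 → v1 = (0.629630, 0.962963, 1.000000)
Lv1 = (7.851852, 8.074074, 11.296296); divide by 11.296296 → v2 = (0.695082, 0.714754, 1.000000)
Lv2 = (7.800000, 6.963934, 11.009836); divide by 11.009836 → v3 = (0.708457, 0.632519, 1.000000)
Requested entry of v3: 2379/3358 = 0.70846

0.70846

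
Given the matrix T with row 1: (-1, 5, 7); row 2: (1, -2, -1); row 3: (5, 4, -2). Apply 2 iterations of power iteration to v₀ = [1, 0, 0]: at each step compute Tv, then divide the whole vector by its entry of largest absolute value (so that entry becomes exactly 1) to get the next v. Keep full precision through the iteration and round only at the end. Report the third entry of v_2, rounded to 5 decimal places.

Tv0 = (-1.000000, 1.000000, 5.000000); divide by 5.000000 → v1 = (-0.200000, 0.200000, 1.000000)
Tv1 = (8.200000, -1.600000, -2.200000); divide by 8.200000 → v2 = (1.000000, -0.195122, -0.268293)
Requested entry of v2: -11/41 = -0.26829

-0.26829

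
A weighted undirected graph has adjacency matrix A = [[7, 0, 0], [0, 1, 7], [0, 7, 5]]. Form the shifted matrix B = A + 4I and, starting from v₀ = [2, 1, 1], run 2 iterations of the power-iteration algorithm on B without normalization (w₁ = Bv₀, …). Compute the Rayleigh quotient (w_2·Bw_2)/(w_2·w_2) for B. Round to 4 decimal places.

B = A + 4I has rows (11, 0, 0); (0, 5, 7); (0, 7, 9)
w1 = Bv₀ = (11·2 + 0·1 + 0·1; 0·2 + 5·1 + 7·1; 0·2 + 7·1 + 9·1) = (22, 12, 16)
w2 = Bw1 = (11·22 + 0·12 + 0·16; 0·22 + 5·12 + 7·16; 0·22 + 7·12 + 9·16) = (242, 172, 228)
Bw2 = (2662, 2456, 3256)
w2·Bw2 = 1809004; w2·w2 = 140132; μ ≈ 1809004/140132 = 12.9093

μ ≈ 12.9093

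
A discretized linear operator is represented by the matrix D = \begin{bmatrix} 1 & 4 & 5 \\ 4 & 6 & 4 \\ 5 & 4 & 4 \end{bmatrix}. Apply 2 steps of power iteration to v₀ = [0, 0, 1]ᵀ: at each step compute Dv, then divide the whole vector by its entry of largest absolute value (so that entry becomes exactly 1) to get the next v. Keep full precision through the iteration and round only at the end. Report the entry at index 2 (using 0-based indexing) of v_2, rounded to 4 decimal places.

Dv0 = (5.00000, 4.00000, 4.00000); divide by 5.00000 → v1 = (1.00000, 0.80000, 0.80000)
Dv1 = (8.20000, 12.00000, 11.40000); divide by 12.00000 → v2 = (0.68333, 1.00000, 0.95000)
Requested entry of v2: 57/60 = 0.9500

0.9500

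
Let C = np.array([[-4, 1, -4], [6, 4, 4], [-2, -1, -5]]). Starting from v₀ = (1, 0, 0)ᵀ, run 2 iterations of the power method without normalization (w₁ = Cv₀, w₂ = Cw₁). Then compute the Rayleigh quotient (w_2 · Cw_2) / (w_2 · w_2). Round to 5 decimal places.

λ ≈ -7.39350

w1 = Cv₀ = ((-4)·1 + 1·0 + (-4)·0; 6·1 + 4·0 + 4·0; (-2)·1 + (-1)·0 + (-5)·0) = (-4, 6, -2)
w2 = Cw1 = ((-4)·(-4) + 1·6 + (-4)·(-2); 6·(-4) + 4·6 + 4·(-2); (-2)·(-4) + (-1)·6 + (-5)·(-2)) = (30, -8, 12)
Cw2 = (-176, 196, -112)
w2·Cw2 = 30·(-176) + (-8)·196 + 12·(-112) = -8192; w2·w2 = 30·30 + (-8)·(-8) + 12·12 = 1108
λ ≈ -8192/1108 = -7.39350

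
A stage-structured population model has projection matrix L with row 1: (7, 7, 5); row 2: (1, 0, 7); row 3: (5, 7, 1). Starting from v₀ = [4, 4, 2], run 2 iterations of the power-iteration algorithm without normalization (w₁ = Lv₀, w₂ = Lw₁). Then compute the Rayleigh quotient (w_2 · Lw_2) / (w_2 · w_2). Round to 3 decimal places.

w1 = Lv₀ = (7·4 + 7·4 + 5·2; 1·4 + 0·4 + 7·2; 5·4 + 7·4 + 1·2) = (66, 18, 50)
w2 = Lw1 = (7·66 + 7·18 + 5·50; 1·66 + 0·18 + 7·50; 5·66 + 7·18 + 1·50) = (838, 416, 506)
Lw2 = (11308, 4380, 7608)
w2·Lw2 = 838·11308 + 416·4380 + 506·7608 = 15147832; w2·w2 = 838·838 + 416·416 + 506·506 = 1131336
λ ≈ 15147832/1131336 = 13.389

13.389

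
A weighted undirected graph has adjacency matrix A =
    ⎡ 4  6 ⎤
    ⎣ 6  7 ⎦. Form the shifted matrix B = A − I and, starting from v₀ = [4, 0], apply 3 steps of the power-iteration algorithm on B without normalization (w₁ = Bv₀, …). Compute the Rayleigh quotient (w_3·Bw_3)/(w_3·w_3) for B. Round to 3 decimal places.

μ ≈ 10.684

B = A − I has rows (3, 6); (6, 6)
w1 = Bv₀ = (3·4 + 6·0; 6·4 + 6·0) = (12, 24)
w2 = Bw1 = (3·12 + 6·24; 6·12 + 6·24) = (180, 216)
w3 = Bw2 = (1836, 2376)
Bw3 = (19764, 25272)
w3·Bw3 = 96332976; w3·w3 = 9016272; μ ≈ 96332976/9016272 = 10.684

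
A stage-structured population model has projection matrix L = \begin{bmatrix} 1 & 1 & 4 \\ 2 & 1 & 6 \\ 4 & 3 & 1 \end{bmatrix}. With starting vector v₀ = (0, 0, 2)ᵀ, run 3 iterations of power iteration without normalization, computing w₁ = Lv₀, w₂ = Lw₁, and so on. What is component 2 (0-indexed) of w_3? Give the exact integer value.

w1 = Lv₀ = (8, 12, 2)
w2 = Lw1 = (28, 40, 70)
w3 = Lw2 = (348, 516, 302)
The requested component of w3 is 302.

302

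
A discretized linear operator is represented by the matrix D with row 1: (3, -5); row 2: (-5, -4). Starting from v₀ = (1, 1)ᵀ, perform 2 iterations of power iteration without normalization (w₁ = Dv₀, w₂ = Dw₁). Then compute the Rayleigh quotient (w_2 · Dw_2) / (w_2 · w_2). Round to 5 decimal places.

w1 = Dv₀ = (3·1 + (-5)·1; (-5)·1 + (-4)·1) = (-2, -9)
w2 = Dw1 = (3·(-2) + (-5)·(-9); (-5)·(-2) + (-4)·(-9)) = (39, 46)
Dw2 = (-113, -379)
w2·Dw2 = 39·(-113) + 46·(-379) = -21841; w2·w2 = 39·39 + 46·46 = 3637
λ ≈ -21841/3637 = -6.00522

λ ≈ -6.00522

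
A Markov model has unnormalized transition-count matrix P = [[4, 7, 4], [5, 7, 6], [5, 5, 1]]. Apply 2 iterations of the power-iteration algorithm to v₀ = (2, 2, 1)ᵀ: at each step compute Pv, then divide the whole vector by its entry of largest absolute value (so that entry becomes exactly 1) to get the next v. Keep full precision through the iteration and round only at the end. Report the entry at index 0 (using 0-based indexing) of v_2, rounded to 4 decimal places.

0.8541

Pv0 = (26.00000, 30.00000, 21.00000); divide by 30.00000 → v1 = (0.86667, 1.00000, 0.70000)
Pv1 = (13.26667, 15.53333, 10.03333); divide by 15.53333 → v2 = (0.85408, 1.00000, 0.64592)
Requested entry of v2: 398/466 = 0.8541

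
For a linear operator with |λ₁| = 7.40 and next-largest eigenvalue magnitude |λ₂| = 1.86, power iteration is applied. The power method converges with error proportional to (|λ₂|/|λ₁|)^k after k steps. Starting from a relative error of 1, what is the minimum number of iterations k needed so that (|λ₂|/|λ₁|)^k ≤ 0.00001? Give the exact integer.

|λ₂/λ₁| = 1.86/7.40 = 0.25135
Need k ≥ ln(0.00001) / ln(0.25135) = -11.5129 / -1.3809 ≈ 8.337
Smallest integer k satisfying the bound: 9

9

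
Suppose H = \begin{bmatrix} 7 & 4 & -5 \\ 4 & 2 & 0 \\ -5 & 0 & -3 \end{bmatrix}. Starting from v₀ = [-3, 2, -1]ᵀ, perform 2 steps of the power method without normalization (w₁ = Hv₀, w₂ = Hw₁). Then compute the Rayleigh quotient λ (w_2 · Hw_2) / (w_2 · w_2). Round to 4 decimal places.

7.8762

w1 = Hv₀ = (7·(-3) + 4·2 + (-5)·(-1); 4·(-3) + 2·2 + 0·(-1); (-5)·(-3) + 0·2 + (-3)·(-1)) = (-8, -8, 18)
w2 = Hw1 = (7·(-8) + 4·(-8) + (-5)·18; 4·(-8) + 2·(-8) + 0·18; (-5)·(-8) + 0·(-8) + (-3)·18) = (-178, -48, -14)
Hw2 = (-1368, -808, 932)
w2·Hw2 = (-178)·(-1368) + (-48)·(-808) + (-14)·932 = 269240; w2·w2 = (-178)·(-178) + (-48)·(-48) + (-14)·(-14) = 34184
λ ≈ 269240/34184 = 7.8762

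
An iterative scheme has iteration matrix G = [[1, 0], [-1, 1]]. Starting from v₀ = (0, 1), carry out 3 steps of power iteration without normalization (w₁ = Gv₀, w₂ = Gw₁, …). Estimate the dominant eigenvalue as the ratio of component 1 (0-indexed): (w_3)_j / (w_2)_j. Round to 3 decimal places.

w1 = Gv₀ = (1·0 + 0·1; (-1)·0 + 1·1) = (0, 1)
w2 = Gw1 = (1·0 + 0·1; (-1)·0 + 1·1) = (0, 1)
w3 = Gw2 = (0, 1)
Ratio at component: 1 / 1 = 1.000

1.000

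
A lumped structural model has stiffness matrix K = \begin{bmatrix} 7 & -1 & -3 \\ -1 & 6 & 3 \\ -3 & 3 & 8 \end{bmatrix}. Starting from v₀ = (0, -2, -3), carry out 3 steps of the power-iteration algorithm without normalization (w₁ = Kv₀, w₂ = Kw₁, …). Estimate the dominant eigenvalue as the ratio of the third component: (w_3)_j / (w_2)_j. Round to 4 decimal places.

λ ≈ 11.7054

w1 = Kv₀ = (11, -21, -30)
w2 = Kw1 = (188, -227, -336)
w3 = Kw2 = (2551, -2558, -3933)
Ratio at component: -3933 / -336 = 11.7054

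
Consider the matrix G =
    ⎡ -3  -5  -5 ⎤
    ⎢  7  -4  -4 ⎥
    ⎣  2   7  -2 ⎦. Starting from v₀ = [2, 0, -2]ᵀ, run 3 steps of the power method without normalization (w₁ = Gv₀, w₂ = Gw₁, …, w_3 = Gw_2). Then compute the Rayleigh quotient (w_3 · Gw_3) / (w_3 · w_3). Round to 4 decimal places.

w1 = Gv₀ = ((-3)·2 + (-5)·0 + (-5)·(-2); 7·2 + (-4)·0 + (-4)·(-2); 2·2 + 7·0 + (-2)·(-2)) = (4, 22, 8)
w2 = Gw1 = ((-3)·4 + (-5)·22 + (-5)·8; 7·4 + (-4)·22 + (-4)·8; 2·4 + 7·22 + (-2)·8) = (-162, -92, 146)
w3 = Gw2 = (216, -1350, -1260)
Gw3 = (12402, 11952, -6498)
w3·Gw3 = 216·12402 + (-1350)·11952 + (-1260)·(-6498) = -5268888; w3·w3 = 216·216 + (-1350)·(-1350) + (-1260)·(-1260) = 3456756
λ ≈ -5268888/3456756 = -1.5242

-1.5242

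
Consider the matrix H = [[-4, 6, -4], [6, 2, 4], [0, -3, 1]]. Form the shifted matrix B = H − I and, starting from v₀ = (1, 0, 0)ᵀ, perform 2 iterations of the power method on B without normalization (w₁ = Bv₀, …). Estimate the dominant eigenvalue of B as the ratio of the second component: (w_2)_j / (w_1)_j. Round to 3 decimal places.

B = H − I has rows (-5, 6, -4); (6, 1, 4); (0, -3, 0)
w1 = Bv₀ = ((-5)·1 + 6·0 + (-4)·0; 6·1 + 1·0 + 4·0; 0·1 + (-3)·0 + 0·0) = (-5, 6, 0)
w2 = Bw1 = ((-5)·(-5) + 6·6 + (-4)·0; 6·(-5) + 1·6 + 4·0; 0·(-5) + (-3)·6 + 0·0) = (61, -24, -18)
Ratio: -24/6 = -4.000

μ ≈ -4.000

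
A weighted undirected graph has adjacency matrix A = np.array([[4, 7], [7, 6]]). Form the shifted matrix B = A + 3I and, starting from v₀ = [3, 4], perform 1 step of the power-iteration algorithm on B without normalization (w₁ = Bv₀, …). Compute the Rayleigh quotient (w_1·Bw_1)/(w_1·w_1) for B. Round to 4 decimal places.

B = A + 3I has rows (7, 7); (7, 9)
w1 = Bv₀ = (7·3 + 7·4; 7·3 + 9·4) = (49, 57)
Bw1 = (742, 856)
w1·Bw1 = 85150; w1·w1 = 5650; μ ≈ 85150/5650 = 15.0708

μ ≈ 15.0708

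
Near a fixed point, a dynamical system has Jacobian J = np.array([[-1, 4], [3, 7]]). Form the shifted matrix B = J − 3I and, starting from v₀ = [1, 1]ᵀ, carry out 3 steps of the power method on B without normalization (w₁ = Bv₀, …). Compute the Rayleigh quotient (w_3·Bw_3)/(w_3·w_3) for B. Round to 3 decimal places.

B = J − 3I has rows (-4, 4); (3, 4)
w1 = Bv₀ = ((-4)·1 + 4·1; 3·1 + 4·1) = (0, 7)
w2 = Bw1 = ((-4)·0 + 4·7; 3·0 + 4·7) = (28, 28)
w3 = Bw2 = (0, 196)
Bw3 = (784, 784)
w3·Bw3 = 153664; w3·w3 = 38416; μ ≈ 153664/38416 = 4.000

4.000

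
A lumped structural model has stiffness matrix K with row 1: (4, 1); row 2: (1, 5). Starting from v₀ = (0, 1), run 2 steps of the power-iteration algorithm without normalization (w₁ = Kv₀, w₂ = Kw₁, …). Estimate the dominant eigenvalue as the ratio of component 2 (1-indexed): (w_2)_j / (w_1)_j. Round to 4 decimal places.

w1 = Kv₀ = (1, 5)
w2 = Kw1 = (9, 26)
Ratio at component: 26 / 5 = 5.2000

λ ≈ 5.2000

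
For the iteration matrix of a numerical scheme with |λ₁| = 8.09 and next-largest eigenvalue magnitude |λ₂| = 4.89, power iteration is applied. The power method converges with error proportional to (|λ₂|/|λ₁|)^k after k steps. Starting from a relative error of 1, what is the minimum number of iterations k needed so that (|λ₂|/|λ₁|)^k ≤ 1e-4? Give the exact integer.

19

|λ₂/λ₁| = 4.89/8.09 = 0.60445
Need k ≥ ln(1e-4) / ln(0.60445) = -9.2103 / -0.5034 ≈ 18.295
Smallest integer k satisfying the bound: 19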